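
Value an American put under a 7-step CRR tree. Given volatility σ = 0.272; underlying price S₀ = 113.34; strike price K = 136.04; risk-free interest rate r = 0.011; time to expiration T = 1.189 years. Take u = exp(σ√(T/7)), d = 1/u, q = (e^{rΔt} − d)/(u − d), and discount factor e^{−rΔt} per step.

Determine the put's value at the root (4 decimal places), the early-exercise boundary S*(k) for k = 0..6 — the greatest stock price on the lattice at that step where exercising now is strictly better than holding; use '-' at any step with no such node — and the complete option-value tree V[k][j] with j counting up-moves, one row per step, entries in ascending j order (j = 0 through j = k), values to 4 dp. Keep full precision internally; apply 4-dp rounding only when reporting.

params: Δt=0.16986 u=1.11863 d=0.89395 q=0.48033 e^(-rΔt)=0.99813
t_7 payoffs: 84.3284 71.3320 55.0692 34.7193 9.2549 0.0000 0.0000 0.0000
t_6: node(6,0) S=57.8460 payoff=78.1940 vs cont=77.9401 → 78.1940 [stop]  node(6,1) S=72.3841 payoff=63.6559 vs cont=63.4019 → 63.6559 [stop]  node(6,2) S=90.5760 payoff=45.4640 vs cont=45.2100 → 45.4640 [stop]  node(6,3) S=113.3400 payoff=22.7000 vs cont=22.4461 → 22.7000 [stop]  node(6,4) S=141.8251 payoff=0.0000 vs cont=4.8005 → 4.8005 [wait]  node(6,5) S=177.4693 payoff=0.0000 vs cont=0.0000 → 0.0000 [wait]  node(6,6) S=222.0717 payoff=0.0000 vs cont=0.0000 → 0.0000 [wait]  ⇒ S*(6)=113.3400
t_5: node(5,0) S=64.7080 payoff=71.3320 vs cont=71.0780 → 71.3320 [stop]  node(5,1) S=80.9708 payoff=55.0692 vs cont=54.8153 → 55.0692 [stop]  node(5,2) S=101.3207 payoff=34.7193 vs cont=34.4653 → 34.7193 [stop]  node(5,3) S=126.7851 payoff=9.2549 vs cont=14.0761 → 14.0761 [wait]  node(5,4) S=158.6493 payoff=0.0000 vs cont=2.4900 → 2.4900 [wait]  node(5,5) S=198.5218 payoff=0.0000 vs cont=0.0000 → 0.0000 [wait]  ⇒ S*(5)=101.3207
t_4: node(4,0) S=72.3841 payoff=63.6559 vs cont=63.4019 → 63.6559 [stop]  node(4,1) S=90.5760 payoff=45.4640 vs cont=45.2100 → 45.4640 [stop]  node(4,2) S=113.3400 payoff=22.7000 vs cont=24.7575 → 24.7575 [wait]  node(4,3) S=141.8251 payoff=0.0000 vs cont=8.4951 → 8.4951 [wait]  node(4,4) S=177.4693 payoff=0.0000 vs cont=1.2916 → 1.2916 [wait]  ⇒ S*(4)=90.5760
t_3: node(3,0) S=80.9708 payoff=55.0692 vs cont=54.8153 → 55.0692 [stop]  node(3,1) S=101.3207 payoff=34.7193 vs cont=35.4518 → 35.4518 [wait]  node(3,2) S=126.7851 payoff=9.2549 vs cont=16.9146 → 16.9146 [wait]  node(3,3) S=158.6493 payoff=0.0000 vs cont=5.0256 → 5.0256 [wait]  ⇒ S*(3)=80.9708
t_2: node(2,0) S=90.5760 payoff=45.4640 vs cont=45.5612 → 45.5612 [wait]  node(2,1) S=113.3400 payoff=22.7000 vs cont=26.4983 → 26.4983 [wait]  node(2,2) S=141.8251 payoff=0.0000 vs cont=11.1831 → 11.1831 [wait]  ⇒ S*(2)=-
t_1: node(1,0) S=101.3207 payoff=34.7193 vs cont=36.3368 → 36.3368 [wait]  node(1,1) S=126.7851 payoff=9.2549 vs cont=19.1062 → 19.1062 [wait]  ⇒ S*(1)=-
t_0: node(0,0) S=113.3400 payoff=22.7000 vs cont=28.0081 → 28.0081 [wait]  ⇒ S*(0)=-

price = 28.0081
boundary = - - - 80.9708 90.5760 101.3207 113.3400
tree:
28.0081
36.3368 19.1062
45.5612 26.4983 11.1831
55.0692 35.4518 16.9146 5.0256
63.6559 45.4640 24.7575 8.4951 1.2916
71.3320 55.0692 34.7193 14.0761 2.4900 0.0000
78.1940 63.6559 45.4640 22.7000 4.8005 0.0000 0.0000
84.3284 71.3320 55.0692 34.7193 9.2549 0.0000 0.0000 0.0000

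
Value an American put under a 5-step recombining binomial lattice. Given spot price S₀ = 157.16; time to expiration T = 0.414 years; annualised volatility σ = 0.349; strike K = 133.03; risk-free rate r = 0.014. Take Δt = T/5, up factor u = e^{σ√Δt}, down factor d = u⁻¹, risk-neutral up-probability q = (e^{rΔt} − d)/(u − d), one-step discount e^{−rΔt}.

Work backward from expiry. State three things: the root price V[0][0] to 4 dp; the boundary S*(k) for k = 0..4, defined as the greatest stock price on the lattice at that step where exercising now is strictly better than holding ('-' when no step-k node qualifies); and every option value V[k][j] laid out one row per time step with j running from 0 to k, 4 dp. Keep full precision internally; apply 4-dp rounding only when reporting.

price = 4.3462
boundary = - - - - 105.1687
tree:
4.3462
7.2562 1.2128
11.8247 2.3380 0.0000
18.6241 4.5072 0.0000 0.0000
27.8613 8.6892 0.0000 0.0000 0.0000
37.9098 16.7513 0.0000 0.0000 0.0000 0.0000

Δt=0.08280, u=1.10564, d=0.90445, q=0.48068, disc=e^(-rΔt)=0.99884
k=5 terminal: V=max(K-S,0) → 37.9098 16.7513 0.0000 0.0000 0.0000 0.0000
k=4: j=0 S=105.1687 intr=27.8613 cont=27.7072 V=27.8613[EX]; j=1 S=128.5625 intr=4.4675 cont=8.6892 V=8.6892[hold]; j=2 S=157.1600 intr=0.0000 cont=0.0000 V=0.0000[hold]; j=3 S=192.1188 intr=0.0000 cont=0.0000 V=0.0000[hold]; j=4 S=234.8538 intr=0.0000 cont=0.0000 V=0.0000[hold]  S*(4)=105.1687
k=3: j=0 S=116.2787 intr=16.7513 cont=18.6241 V=18.6241[hold]; j=1 S=142.1439 intr=0.0000 cont=4.5072 V=4.5072[hold]; j=2 S=173.7624 intr=0.0000 cont=0.0000 V=0.0000[hold]; j=3 S=212.4143 intr=0.0000 cont=0.0000 V=0.0000[hold]  S*(3)=-
k=2: j=0 S=128.5625 intr=4.4675 cont=11.8247 V=11.8247[hold]; j=1 S=157.1600 intr=0.0000 cont=2.3380 V=2.3380[hold]; j=2 S=192.1188 intr=0.0000 cont=0.0000 V=0.0000[hold]  S*(2)=-
k=1: j=0 S=142.1439 intr=0.0000 cont=7.2562 V=7.2562[hold]; j=1 S=173.7624 intr=0.0000 cont=1.2128 V=1.2128[hold]  S*(1)=-
k=0: j=0 S=157.1600 intr=0.0000 cont=4.3462 V=4.3462[hold]  S*(0)=-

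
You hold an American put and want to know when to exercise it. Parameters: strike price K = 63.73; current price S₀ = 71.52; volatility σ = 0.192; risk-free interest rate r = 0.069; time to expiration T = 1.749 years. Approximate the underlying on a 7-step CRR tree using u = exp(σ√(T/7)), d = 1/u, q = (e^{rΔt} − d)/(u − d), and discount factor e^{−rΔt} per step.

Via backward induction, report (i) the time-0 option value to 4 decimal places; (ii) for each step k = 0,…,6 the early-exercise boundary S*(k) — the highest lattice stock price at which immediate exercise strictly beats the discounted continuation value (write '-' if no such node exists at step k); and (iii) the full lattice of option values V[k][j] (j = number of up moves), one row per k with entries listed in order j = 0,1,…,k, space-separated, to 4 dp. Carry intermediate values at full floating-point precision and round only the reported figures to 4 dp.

price = 1.7703
boundary = - - - 53.6274 48.7199 53.6274 59.0292
tree:
1.7703
3.2685 0.6782
5.8554 1.3891 0.1550
10.1026 2.7848 0.3637 0.0000
15.0101 5.4201 0.8535 0.0000 0.0000
19.4685 10.1026 2.0031 0.0000 0.0000 0.0000
23.5190 15.0101 4.7008 0.0000 0.0000 0.0000 0.0000
27.1987 19.4685 10.1026 0.0000 0.0000 0.0000 0.0000 0.0000

params: Δt=0.24986 u=1.10073 d=0.90849 q=0.56648 e^(-rΔt)=0.98291
t_7 payoffs: 27.1987 19.4685 10.1026 0.0000 0.0000 0.0000 0.0000 0.0000
t_6: node(6,0) S=40.2110 payoff=23.5190 vs cont=22.4297 → 23.5190 [stop]  node(6,1) S=48.7199 payoff=15.0101 vs cont=13.9208 → 15.0101 [stop]  node(6,2) S=59.0292 payoff=4.7008 vs cont=4.3048 → 4.7008 [stop]  node(6,3) S=71.5200 payoff=0.0000 vs cont=0.0000 → 0.0000 [wait]  node(6,4) S=86.6539 payoff=0.0000 vs cont=0.0000 → 0.0000 [wait]  node(6,5) S=104.9902 payoff=0.0000 vs cont=0.0000 → 0.0000 [wait]  node(6,6) S=127.2066 payoff=0.0000 vs cont=0.0000 → 0.0000 [wait]  ⇒ S*(6)=59.0292
t_5: node(5,0) S=44.2615 payoff=19.4685 vs cont=18.3792 → 19.4685 [stop]  node(5,1) S=53.6274 payoff=10.1026 vs cont=9.0133 → 10.1026 [stop]  node(5,2) S=64.9751 payoff=0.0000 vs cont=2.0031 → 2.0031 [wait]  node(5,3) S=78.7241 payoff=0.0000 vs cont=0.0000 → 0.0000 [wait]  node(5,4) S=95.3825 payoff=0.0000 vs cont=0.0000 → 0.0000 [wait]  node(5,5) S=115.5658 payoff=0.0000 vs cont=0.0000 → 0.0000 [wait]  ⇒ S*(5)=53.6274
t_4: node(4,0) S=48.7199 payoff=15.0101 vs cont=13.9208 → 15.0101 [stop]  node(4,1) S=59.0292 payoff=4.7008 vs cont=5.4201 → 5.4201 [wait]  node(4,2) S=71.5200 payoff=0.0000 vs cont=0.8535 → 0.8535 [wait]  node(4,3) S=86.6539 payoff=0.0000 vs cont=0.0000 → 0.0000 [wait]  node(4,4) S=104.9902 payoff=0.0000 vs cont=0.0000 → 0.0000 [wait]  ⇒ S*(4)=48.7199
t_3: node(3,0) S=53.6274 payoff=10.1026 vs cont=9.4138 → 10.1026 [stop]  node(3,1) S=64.9751 payoff=0.0000 vs cont=2.7848 → 2.7848 [wait]  node(3,2) S=78.7241 payoff=0.0000 vs cont=0.3637 → 0.3637 [wait]  node(3,3) S=95.3825 payoff=0.0000 vs cont=0.0000 → 0.0000 [wait]  ⇒ S*(3)=53.6274
t_2: node(2,0) S=59.0292 payoff=4.7008 vs cont=5.8554 → 5.8554 [wait]  node(2,1) S=71.5200 payoff=0.0000 vs cont=1.3891 → 1.3891 [wait]  node(2,2) S=86.6539 payoff=0.0000 vs cont=0.1550 → 0.1550 [wait]  ⇒ S*(2)=-
t_1: node(1,0) S=64.9751 payoff=0.0000 vs cont=3.2685 → 3.2685 [wait]  node(1,1) S=78.7241 payoff=0.0000 vs cont=0.6782 → 0.6782 [wait]  ⇒ S*(1)=-
t_0: node(0,0) S=71.5200 payoff=0.0000 vs cont=1.7703 → 1.7703 [wait]  ⇒ S*(0)=-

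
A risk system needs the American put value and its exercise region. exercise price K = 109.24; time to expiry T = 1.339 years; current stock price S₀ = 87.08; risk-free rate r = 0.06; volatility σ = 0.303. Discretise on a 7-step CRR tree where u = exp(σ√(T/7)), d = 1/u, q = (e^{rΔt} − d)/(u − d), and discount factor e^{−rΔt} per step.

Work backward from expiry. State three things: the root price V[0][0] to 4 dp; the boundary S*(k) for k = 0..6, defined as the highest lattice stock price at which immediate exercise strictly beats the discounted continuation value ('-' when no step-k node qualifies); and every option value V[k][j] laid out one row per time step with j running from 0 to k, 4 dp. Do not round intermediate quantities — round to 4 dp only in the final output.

price = 24.0235
boundary = - 76.2720 66.8055 76.2720 66.8055 76.2720 87.0800
tree:
24.0235
32.9680 15.9849
42.4345 23.3862 9.2452
50.7261 32.9680 14.7219 4.1996
57.9885 42.4345 22.5808 7.5146 1.1139
64.3496 50.7261 32.9680 13.1254 2.3012 0.0000
69.9212 57.9885 42.4345 22.1600 4.7538 0.0000 0.0000
74.8013 64.3496 50.7261 32.9680 9.8205 0.0000 0.0000 0.0000

params: Δt=0.19129 u=1.14170 d=0.87588 q=0.51034 e^(-rΔt)=0.98859
t_7 payoffs: 74.8013 64.3496 50.7261 32.9680 9.8205 0.0000 0.0000 0.0000
t_6: node(6,0) S=39.3188 payoff=69.9212 vs cont=68.6746 → 69.9212 [stop]  node(6,1) S=51.2515 payoff=57.9885 vs cont=56.7419 → 57.9885 [stop]  node(6,2) S=66.8055 payoff=42.4345 vs cont=41.1879 → 42.4345 [stop]  node(6,3) S=87.0800 payoff=22.1600 vs cont=20.9134 → 22.1600 [stop]  node(6,4) S=113.5075 payoff=0.0000 vs cont=4.7538 → 4.7538 [wait]  node(6,5) S=147.9553 payoff=0.0000 vs cont=0.0000 → 0.0000 [wait]  node(6,6) S=192.8575 payoff=0.0000 vs cont=0.0000 → 0.0000 [wait]  ⇒ S*(6)=87.0800
t_5: node(5,0) S=44.8904 payoff=64.3496 vs cont=63.1030 → 64.3496 [stop]  node(5,1) S=58.5139 payoff=50.7261 vs cont=49.4795 → 50.7261 [stop]  node(5,2) S=76.2720 payoff=32.9680 vs cont=31.7214 → 32.9680 [stop]  node(5,3) S=99.4195 payoff=9.8205 vs cont=13.1254 → 13.1254 [wait]  node(5,4) S=129.5918 payoff=0.0000 vs cont=2.3012 → 2.3012 [wait]  node(5,5) S=168.9210 payoff=0.0000 vs cont=0.0000 → 0.0000 [wait]  ⇒ S*(5)=76.2720
t_4: node(4,0) S=51.2515 payoff=57.9885 vs cont=56.7419 → 57.9885 [stop]  node(4,1) S=66.8055 payoff=42.4345 vs cont=41.1879 → 42.4345 [stop]  node(4,2) S=87.0800 payoff=22.1600 vs cont=22.5808 → 22.5808 [wait]  node(4,3) S=113.5075 payoff=0.0000 vs cont=7.5146 → 7.5146 [wait]  node(4,4) S=147.9553 payoff=0.0000 vs cont=1.1139 → 1.1139 [wait]  ⇒ S*(4)=66.8055
t_3: node(3,0) S=58.5139 payoff=50.7261 vs cont=49.4795 → 50.7261 [stop]  node(3,1) S=76.2720 payoff=32.9680 vs cont=31.9336 → 32.9680 [stop]  node(3,2) S=99.4195 payoff=9.8205 vs cont=14.7219 → 14.7219 [wait]  node(3,3) S=129.5918 payoff=0.0000 vs cont=4.1996 → 4.1996 [wait]  ⇒ S*(3)=76.2720
t_2: node(2,0) S=66.8055 payoff=42.4345 vs cont=41.1879 → 42.4345 [stop]  node(2,1) S=87.0800 payoff=22.1600 vs cont=23.3862 → 23.3862 [wait]  node(2,2) S=113.5075 payoff=0.0000 vs cont=9.2452 → 9.2452 [wait]  ⇒ S*(2)=66.8055
t_1: node(1,0) S=76.2720 payoff=32.9680 vs cont=32.3400 → 32.9680 [stop]  node(1,1) S=99.4195 payoff=9.8205 vs cont=15.9849 → 15.9849 [wait]  ⇒ S*(1)=76.2720
t_0: node(0,0) S=87.0800 payoff=22.1600 vs cont=24.0235 → 24.0235 [wait]  ⇒ S*(0)=-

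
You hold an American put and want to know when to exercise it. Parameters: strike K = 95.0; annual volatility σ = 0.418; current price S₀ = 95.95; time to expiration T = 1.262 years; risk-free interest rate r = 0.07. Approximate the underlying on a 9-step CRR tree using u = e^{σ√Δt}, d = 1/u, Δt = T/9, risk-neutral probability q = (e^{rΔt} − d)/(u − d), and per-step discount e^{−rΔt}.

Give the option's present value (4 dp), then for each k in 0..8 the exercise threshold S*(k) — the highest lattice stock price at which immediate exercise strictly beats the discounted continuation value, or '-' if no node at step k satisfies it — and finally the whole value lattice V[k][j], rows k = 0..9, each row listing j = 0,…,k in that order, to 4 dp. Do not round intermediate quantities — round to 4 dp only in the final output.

price = 14.1653
boundary = - - - 59.9944 51.3018 59.9944 51.3018 59.9944 70.1599
tree:
14.1653
19.7218 8.7195
26.6896 12.9319 4.5506
35.0056 18.6492 7.2956 1.8112
43.6982 26.0326 11.4095 3.1996 0.4159
51.1313 35.0056 17.3014 5.5625 0.8272 0.0000
57.4875 43.6982 25.2332 9.4692 1.6455 0.0000 0.0000
62.9227 51.1313 35.0056 15.6618 3.2733 0.0000 0.0000 0.0000
67.5704 57.4875 43.6982 24.8401 6.5112 0.0000 0.0000 0.0000 0.0000
71.5446 62.9227 51.1313 35.0056 12.9522 0.0000 0.0000 0.0000 0.0000 0.0000

Δt=0.14022  u=1.16944  d=0.85511  q=0.49233  discount=0.99023
step 9 (expiry): payoffs max(K−S,0) = 71.5446 62.9227 51.1313 35.0056 12.9522 0.0000 0.0000 0.0000 0.0000 0.0000
step 8: (k=8,j=0): S=27.4296, (K−S)⁺=67.5704, hold=66.6424 ⇒ V=67.5704 exercise | (k=8,j=1): S=37.5125, (K−S)⁺=57.4875, hold=56.5596 ⇒ V=57.4875 exercise | (k=8,j=2): S=51.3018, (K−S)⁺=43.6982, hold=42.7703 ⇒ V=43.6982 exercise | (k=8,j=3): S=70.1599, (K−S)⁺=24.8401, hold=23.9122 ⇒ V=24.8401 exercise | (k=8,j=4): S=95.9500, (K−S)⁺=0.0000, hold=6.5112 ⇒ V=6.5112 continue | (k=8,j=5): S=131.2203, (K−S)⁺=0.0000, hold=0.0000 ⇒ V=0.0000 continue | (k=8,j=6): S=179.4557, (K−S)⁺=0.0000, hold=0.0000 ⇒ V=0.0000 continue | (k=8,j=7): S=245.4220, (K−S)⁺=0.0000, hold=0.0000 ⇒ V=0.0000 continue | (k=8,j=8): S=335.6370, (K−S)⁺=0.0000, hold=0.0000 ⇒ V=0.0000 continue  boundary S*=70.1599
step 7: (k=7,j=0): S=32.0773, (K−S)⁺=62.9227, hold=61.9947 ⇒ V=62.9227 exercise | (k=7,j=1): S=43.8687, (K−S)⁺=51.1313, hold=50.2034 ⇒ V=51.1313 exercise | (k=7,j=2): S=59.9944, (K−S)⁺=35.0056, hold=34.0777 ⇒ V=35.0056 exercise | (k=7,j=3): S=82.0478, (K−S)⁺=12.9522, hold=15.6618 ⇒ V=15.6618 continue | (k=7,j=4): S=112.2078, (K−S)⁺=0.0000, hold=3.2733 ⇒ V=3.2733 continue | (k=7,j=5): S=153.4544, (K−S)⁺=0.0000, hold=0.0000 ⇒ V=0.0000 continue | (k=7,j=6): S=209.8628, (K−S)⁺=0.0000, hold=0.0000 ⇒ V=0.0000 continue | (k=7,j=7): S=287.0065, (K−S)⁺=0.0000, hold=0.0000 ⇒ V=0.0000 continue  boundary S*=59.9944
step 6: (k=6,j=0): S=37.5125, (K−S)⁺=57.4875, hold=56.5596 ⇒ V=57.4875 exercise | (k=6,j=1): S=51.3018, (K−S)⁺=43.6982, hold=42.7703 ⇒ V=43.6982 exercise | (k=6,j=2): S=70.1599, (K−S)⁺=24.8401, hold=25.2332 ⇒ V=25.2332 continue | (k=6,j=3): S=95.9500, (K−S)⁺=0.0000, hold=9.4692 ⇒ V=9.4692 continue | (k=6,j=4): S=131.2203, (K−S)⁺=0.0000, hold=1.6455 ⇒ V=1.6455 continue | (k=6,j=5): S=179.4557, (K−S)⁺=0.0000, hold=0.0000 ⇒ V=0.0000 continue | (k=6,j=6): S=245.4220, (K−S)⁺=0.0000, hold=0.0000 ⇒ V=0.0000 continue  boundary S*=51.3018
step 5: (k=5,j=0): S=43.8687, (K−S)⁺=51.1313, hold=50.2034 ⇒ V=51.1313 exercise | (k=5,j=1): S=59.9944, (K−S)⁺=35.0056, hold=34.2693 ⇒ V=35.0056 exercise | (k=5,j=2): S=82.0478, (K−S)⁺=12.9522, hold=17.3014 ⇒ V=17.3014 continue | (k=5,j=3): S=112.2078, (K−S)⁺=0.0000, hold=5.5625 ⇒ V=5.5625 continue | (k=5,j=4): S=153.4544, (K−S)⁺=0.0000, hold=0.8272 ⇒ V=0.8272 continue | (k=5,j=5): S=209.8628, (K−S)⁺=0.0000, hold=0.0000 ⇒ V=0.0000 continue  boundary S*=59.9944
step 4: (k=4,j=0): S=51.3018, (K−S)⁺=43.6982, hold=42.7703 ⇒ V=43.6982 exercise | (k=4,j=1): S=70.1599, (K−S)⁺=24.8401, hold=26.0326 ⇒ V=26.0326 continue | (k=4,j=2): S=95.9500, (K−S)⁺=0.0000, hold=11.4095 ⇒ V=11.4095 continue | (k=4,j=3): S=131.2203, (K−S)⁺=0.0000, hold=3.1996 ⇒ V=3.1996 continue | (k=4,j=4): S=179.4557, (K−S)⁺=0.0000, hold=0.4159 ⇒ V=0.4159 continue  boundary S*=51.3018
step 3: (k=3,j=0): S=59.9944, (K−S)⁺=35.0056, hold=34.6590 ⇒ V=35.0056 exercise | (k=3,j=1): S=82.0478, (K−S)⁺=12.9522, hold=18.6492 ⇒ V=18.6492 continue | (k=3,j=2): S=112.2078, (K−S)⁺=0.0000, hold=7.2956 ⇒ V=7.2956 continue | (k=3,j=3): S=153.4544, (K−S)⁺=0.0000, hold=1.8112 ⇒ V=1.8112 continue  boundary S*=59.9944
step 2: (k=2,j=0): S=70.1599, (K−S)⁺=24.8401, hold=26.6896 ⇒ V=26.6896 continue | (k=2,j=1): S=95.9500, (K−S)⁺=0.0000, hold=12.9319 ⇒ V=12.9319 continue | (k=2,j=2): S=131.2203, (K−S)⁺=0.0000, hold=4.5506 ⇒ V=4.5506 continue  boundary S*=-
step 1: (k=1,j=0): S=82.0478, (K−S)⁺=12.9522, hold=19.7218 ⇒ V=19.7218 continue | (k=1,j=1): S=112.2078, (K−S)⁺=0.0000, hold=8.7195 ⇒ V=8.7195 continue  boundary S*=-
step 0: (k=0,j=0): S=95.9500, (K−S)⁺=0.0000, hold=14.1653 ⇒ V=14.1653 continue  boundary S*=-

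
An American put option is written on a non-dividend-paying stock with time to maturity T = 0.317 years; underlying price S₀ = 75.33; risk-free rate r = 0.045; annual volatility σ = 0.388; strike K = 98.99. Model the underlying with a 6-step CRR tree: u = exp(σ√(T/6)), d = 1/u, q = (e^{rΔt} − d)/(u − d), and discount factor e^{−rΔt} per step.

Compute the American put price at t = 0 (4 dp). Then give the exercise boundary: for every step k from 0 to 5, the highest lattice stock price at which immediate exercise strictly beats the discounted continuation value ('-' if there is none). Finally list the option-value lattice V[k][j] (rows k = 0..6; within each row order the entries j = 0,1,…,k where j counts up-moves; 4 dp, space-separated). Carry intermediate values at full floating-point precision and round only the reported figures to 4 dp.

price = 24.0481
boundary = - 68.9027 63.0237 68.9027 75.3300 82.3569
tree:
24.0481
30.0873 17.9052
35.9663 23.7228 11.9623
41.3436 30.0873 17.2411 6.5489
46.2622 35.9663 23.6600 10.6717 2.3075
50.7610 41.3436 30.0873 16.6331 4.5447 0.0000
54.8761 46.2622 35.9663 23.6600 8.9507 0.0000 0.0000

params: Δt=0.05283 u=1.09328 d=0.91468 q=0.49105 e^(-rΔt)=0.99763
t_6 payoffs: 54.8761 46.2622 35.9663 23.6600 8.9507 0.0000 0.0000
t_5: node(5,0) S=48.2290 payoff=50.7610 vs cont=50.5260 → 50.7610 [stop]  node(5,1) S=57.6464 payoff=41.3436 vs cont=41.1086 → 41.3436 [stop]  node(5,2) S=68.9027 payoff=30.0873 vs cont=29.8523 → 30.0873 [stop]  node(5,3) S=82.3569 payoff=16.6331 vs cont=16.3980 → 16.6331 [stop]  node(5,4) S=98.4383 payoff=0.5517 vs cont=4.5447 → 4.5447 [wait]  node(5,5) S=117.6598 payoff=0.0000 vs cont=0.0000 → 0.0000 [wait]  ⇒ S*(5)=82.3569
t_4: node(4,0) S=52.7278 payoff=46.2622 vs cont=46.0271 → 46.2622 [stop]  node(4,1) S=63.0237 payoff=35.9663 vs cont=35.7312 → 35.9663 [stop]  node(4,2) S=75.3300 payoff=23.6600 vs cont=23.4249 → 23.6600 [stop]  node(4,3) S=90.0393 payoff=8.9507 vs cont=10.6717 → 10.6717 [wait]  node(4,4) S=107.6207 payoff=0.0000 vs cont=2.3075 → 2.3075 [wait]  ⇒ S*(4)=75.3300
t_3: node(3,0) S=57.6464 payoff=41.3436 vs cont=41.1086 → 41.3436 [stop]  node(3,1) S=68.9027 payoff=30.0873 vs cont=29.8523 → 30.0873 [stop]  node(3,2) S=82.3569 payoff=16.6331 vs cont=17.2411 → 17.2411 [wait]  node(3,3) S=98.4383 payoff=0.5517 vs cont=6.5489 → 6.5489 [wait]  ⇒ S*(3)=68.9027
t_2: node(2,0) S=63.0237 payoff=35.9663 vs cont=35.7312 → 35.9663 [stop]  node(2,1) S=75.3300 payoff=23.6600 vs cont=23.7228 → 23.7228 [wait]  node(2,2) S=90.0393 payoff=8.9507 vs cont=11.9623 → 11.9623 [wait]  ⇒ S*(2)=63.0237
t_1: node(1,0) S=68.9027 payoff=30.0873 vs cont=29.8830 → 30.0873 [stop]  node(1,1) S=82.3569 payoff=16.6331 vs cont=17.9052 → 17.9052 [wait]  ⇒ S*(1)=68.9027
t_0: node(0,0) S=75.3300 payoff=23.6600 vs cont=24.0481 → 24.0481 [wait]  ⇒ S*(0)=-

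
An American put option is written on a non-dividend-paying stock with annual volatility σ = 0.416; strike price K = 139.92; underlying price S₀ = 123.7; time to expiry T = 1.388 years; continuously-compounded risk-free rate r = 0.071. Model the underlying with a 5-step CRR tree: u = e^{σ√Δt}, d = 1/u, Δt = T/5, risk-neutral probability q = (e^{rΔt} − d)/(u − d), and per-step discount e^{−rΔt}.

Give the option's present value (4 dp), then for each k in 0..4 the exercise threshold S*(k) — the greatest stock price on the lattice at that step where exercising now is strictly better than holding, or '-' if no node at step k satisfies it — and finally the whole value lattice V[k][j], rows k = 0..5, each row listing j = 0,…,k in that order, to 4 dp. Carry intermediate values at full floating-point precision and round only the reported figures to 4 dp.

Δt=0.27760, u=1.24506, d=0.80318, q=0.49047, disc=e^(-rΔt)=0.98048
k=5 terminal: V=max(K-S,0) → 98.5749 75.8282 40.5671 0.0000 0.0000 0.0000
k=4: j=0 S=51.4770 intr=88.4430 cont=85.7122 V=88.4430[EX]; j=1 S=79.7979 intr=60.1221 cont=57.3913 V=60.1221[EX]; j=2 S=123.7000 intr=16.2200 cont=20.2668 V=20.2668[hold]; j=3 S=191.7556 intr=0.0000 cont=0.0000 V=0.0000[hold]; j=4 S=297.2530 intr=0.0000 cont=0.0000 V=0.0000[hold]  S*(4)=79.7979
k=3: j=0 S=64.0918 intr=75.8282 cont=73.0975 V=75.8282[EX]; j=1 S=99.3529 intr=40.5671 cont=39.7824 V=40.5671[EX]; j=2 S=154.0135 intr=0.0000 cont=10.1250 V=10.1250[hold]; j=3 S=238.7465 intr=0.0000 cont=0.0000 V=0.0000[hold]  S*(3)=99.3529
k=2: j=0 S=79.7979 intr=60.1221 cont=57.3913 V=60.1221[EX]; j=1 S=123.7000 intr=16.2200 cont=25.1358 V=25.1358[hold]; j=2 S=191.7556 intr=0.0000 cont=5.0583 V=5.0583[hold]  S*(2)=79.7979
k=1: j=0 S=99.3529 intr=40.5671 cont=42.1239 V=42.1239[hold]; j=1 S=154.0135 intr=0.0000 cont=14.9900 V=14.9900[hold]  S*(1)=-
k=0: j=0 S=123.7000 intr=16.2200 cont=28.2532 V=28.2532[hold]  S*(0)=-

price = 28.2532
boundary = - - 79.7979 99.3529 79.7979
tree:
28.2532
42.1239 14.9900
60.1221 25.1358 5.0583
75.8282 40.5671 10.1250 0.0000
88.4430 60.1221 20.2668 0.0000 0.0000
98.5749 75.8282 40.5671 0.0000 0.0000 0.0000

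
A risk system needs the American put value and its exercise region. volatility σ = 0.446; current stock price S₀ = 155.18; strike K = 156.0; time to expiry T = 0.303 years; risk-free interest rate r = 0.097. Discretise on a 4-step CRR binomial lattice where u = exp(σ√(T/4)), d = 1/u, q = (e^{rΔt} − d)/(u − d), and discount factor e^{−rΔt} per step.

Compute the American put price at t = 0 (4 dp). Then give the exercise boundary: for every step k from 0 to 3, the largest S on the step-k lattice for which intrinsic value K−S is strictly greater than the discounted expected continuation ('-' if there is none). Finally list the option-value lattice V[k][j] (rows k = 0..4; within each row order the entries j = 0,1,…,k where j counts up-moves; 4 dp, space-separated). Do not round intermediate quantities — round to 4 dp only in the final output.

params: Δt=0.07575 u=1.13060 d=0.88448 q=0.49931 e^(-rΔt)=0.99268
t_4 payoffs: 61.0282 34.6009 0.8200 0.0000 0.0000
t_3: node(3,0) S=107.3755 payoff=48.6245 vs cont=47.4825 → 48.6245 [stop]  node(3,1) S=137.2542 payoff=18.7458 vs cont=17.6038 → 18.7458 [stop]  node(3,2) S=175.4470 payoff=0.0000 vs cont=0.4076 → 0.4076 [wait]  node(3,3) S=224.2675 payoff=0.0000 vs cont=0.0000 → 0.0000 [wait]  ⇒ S*(3)=137.2542
t_2: node(2,0) S=121.3991 payoff=34.6009 vs cont=33.4589 → 34.6009 [stop]  node(2,1) S=155.1800 payoff=0.8200 vs cont=9.5191 → 9.5191 [wait]  node(2,2) S=198.3610 payoff=0.0000 vs cont=0.2026 → 0.2026 [wait]  ⇒ S*(2)=121.3991
t_1: node(1,0) S=137.2542 payoff=18.7458 vs cont=21.9156 → 21.9156 [wait]  node(1,1) S=175.4470 payoff=0.0000 vs cont=4.8316 → 4.8316 [wait]  ⇒ S*(1)=-
t_0: node(0,0) S=155.1800 payoff=0.8200 vs cont=13.2873 → 13.2873 [wait]  ⇒ S*(0)=-

price = 13.2873
boundary = - - 121.3991 137.2542
tree:
13.2873
21.9156 4.8316
34.6009 9.5191 0.2026
48.6245 18.7458 0.4076 0.0000
61.0282 34.6009 0.8200 0.0000 0.0000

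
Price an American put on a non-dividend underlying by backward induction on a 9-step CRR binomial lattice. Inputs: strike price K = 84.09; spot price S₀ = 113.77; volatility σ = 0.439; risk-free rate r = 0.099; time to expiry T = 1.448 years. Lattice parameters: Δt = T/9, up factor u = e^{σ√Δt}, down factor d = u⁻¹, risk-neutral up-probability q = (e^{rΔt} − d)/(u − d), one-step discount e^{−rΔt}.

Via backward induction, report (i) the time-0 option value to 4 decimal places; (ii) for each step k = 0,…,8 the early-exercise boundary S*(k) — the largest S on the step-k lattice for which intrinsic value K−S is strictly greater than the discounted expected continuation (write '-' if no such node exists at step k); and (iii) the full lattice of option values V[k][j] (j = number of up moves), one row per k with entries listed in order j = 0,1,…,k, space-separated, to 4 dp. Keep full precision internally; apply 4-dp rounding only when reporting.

price = 5.8712
boundary = - - - - 56.2514 47.1693 56.2514 47.1693 56.2514
tree:
5.8712
9.0418 2.9068
13.5730 4.8263 1.0914
19.7772 7.8391 1.9855 0.2374
27.8386 12.3955 3.5599 0.4838 0.0000
36.9207 18.9623 6.2636 0.9859 0.0000 0.0000
44.5364 27.8386 10.7443 2.0092 0.0000 0.0000 0.0000
50.9225 36.9207 17.7783 4.0949 0.0000 0.0000 0.0000 0.0000
56.2776 44.5364 27.8386 8.3453 0.0000 0.0000 0.0000 0.0000 0.0000
60.7681 50.9225 36.9207 17.0079 0.0000 0.0000 0.0000 0.0000 0.0000 0.0000

Δt=0.16089, u=1.19254, d=0.83854, q=0.50145, disc=e^(-rΔt)=0.98420
k=9 terminal: V=max(K-S,0) → 60.7681 50.9225 36.9207 17.0079 0.0000 0.0000 0.0000 0.0000 0.0000 0.0000
k=8: j=0 S=27.8124 intr=56.2776 cont=54.9488 V=56.2776[EX]; j=1 S=39.5536 intr=44.5364 cont=43.2076 V=44.5364[EX]; j=2 S=56.2514 intr=27.8386 cont=26.5099 V=27.8386[EX]; j=3 S=79.9982 intr=4.0918 cont=8.3453 V=8.3453[hold]; j=4 S=113.7700 intr=0.0000 cont=0.0000 V=0.0000[hold]; j=5 S=161.7987 intr=0.0000 cont=0.0000 V=0.0000[hold]; j=6 S=230.1031 intr=0.0000 cont=0.0000 V=0.0000[hold]; j=7 S=327.2425 intr=0.0000 cont=0.0000 V=0.0000[hold]; j=8 S=465.3900 intr=0.0000 cont=0.0000 V=0.0000[hold]  S*(8)=56.2514
k=7: j=0 S=33.1675 intr=50.9225 cont=49.5938 V=50.9225[EX]; j=1 S=47.1693 intr=36.9207 cont=35.5919 V=36.9207[EX]; j=2 S=67.0821 intr=17.0079 cont=17.7783 V=17.7783[hold]; j=3 S=95.4013 intr=0.0000 cont=4.0949 V=4.0949[hold]; j=4 S=135.6755 intr=0.0000 cont=0.0000 V=0.0000[hold]; j=5 S=192.9518 intr=0.0000 cont=0.0000 V=0.0000[hold]; j=6 S=274.4075 intr=0.0000 cont=0.0000 V=0.0000[hold]; j=7 S=390.2504 intr=0.0000 cont=0.0000 V=0.0000[hold]  S*(7)=47.1693
k=6: j=0 S=39.5536 intr=44.5364 cont=43.2076 V=44.5364[EX]; j=1 S=56.2514 intr=27.8386 cont=26.8901 V=27.8386[EX]; j=2 S=79.9982 intr=4.0918 cont=10.7443 V=10.7443[hold]; j=3 S=113.7700 intr=0.0000 cont=2.0092 V=2.0092[hold]; j=4 S=161.7987 intr=0.0000 cont=0.0000 V=0.0000[hold]; j=5 S=230.1031 intr=0.0000 cont=0.0000 V=0.0000[hold]; j=6 S=327.2425 intr=0.0000 cont=0.0000 V=0.0000[hold]  S*(6)=56.2514
k=5: j=0 S=47.1693 intr=36.9207 cont=35.5919 V=36.9207[EX]; j=1 S=67.0821 intr=17.0079 cont=18.9623 V=18.9623[hold]; j=2 S=95.4013 intr=0.0000 cont=6.2636 V=6.2636[hold]; j=3 S=135.6755 intr=0.0000 cont=0.9859 V=0.9859[hold]; j=4 S=192.9518 intr=0.0000 cont=0.0000 V=0.0000[hold]; j=5 S=274.4075 intr=0.0000 cont=0.0000 V=0.0000[hold]  S*(5)=47.1693
k=4: j=0 S=56.2514 intr=27.8386 cont=27.4744 V=27.8386[EX]; j=1 S=79.9982 intr=4.0918 cont=12.3955 V=12.3955[hold]; j=2 S=113.7700 intr=0.0000 cont=3.5599 V=3.5599[hold]; j=3 S=161.7987 intr=0.0000 cont=0.4838 V=0.4838[hold]; j=4 S=230.1031 intr=0.0000 cont=0.0000 V=0.0000[hold]  S*(4)=56.2514
k=3: j=0 S=67.0821 intr=17.0079 cont=19.7772 V=19.7772[hold]; j=1 S=95.4013 intr=0.0000 cont=7.8391 V=7.8391[hold]; j=2 S=135.6755 intr=0.0000 cont=1.9855 V=1.9855[hold]; j=3 S=192.9518 intr=0.0000 cont=0.2374 V=0.2374[hold]  S*(3)=-
k=2: j=0 S=79.9982 intr=4.0918 cont=13.5730 V=13.5730[hold]; j=1 S=113.7700 intr=0.0000 cont=4.8263 V=4.8263[hold]; j=2 S=161.7987 intr=0.0000 cont=1.0914 V=1.0914[hold]  S*(2)=-
k=1: j=0 S=95.4013 intr=0.0000 cont=9.0418 V=9.0418[hold]; j=1 S=135.6755 intr=0.0000 cont=2.9068 V=2.9068[hold]  S*(1)=-
k=0: j=0 S=113.7700 intr=0.0000 cont=5.8712 V=5.8712[hold]  S*(0)=-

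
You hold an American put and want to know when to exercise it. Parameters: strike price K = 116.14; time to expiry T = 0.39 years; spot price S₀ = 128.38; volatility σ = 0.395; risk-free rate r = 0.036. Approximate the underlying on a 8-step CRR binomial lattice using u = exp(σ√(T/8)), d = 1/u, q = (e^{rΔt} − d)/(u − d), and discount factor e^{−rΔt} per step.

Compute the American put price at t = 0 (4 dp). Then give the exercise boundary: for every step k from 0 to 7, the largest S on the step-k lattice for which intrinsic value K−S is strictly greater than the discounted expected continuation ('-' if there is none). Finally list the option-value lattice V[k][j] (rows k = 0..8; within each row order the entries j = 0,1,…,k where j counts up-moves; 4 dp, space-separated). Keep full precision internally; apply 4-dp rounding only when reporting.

Δt=0.04875  u=1.09113  d=0.91648  q=0.48827  discount=0.99825
step 8 (expiry): payoffs max(K−S,0) = 52.2422 40.0655 25.5685 8.3088 0.0000 0.0000 0.0000 0.0000 0.0000
step 7: (k=7,j=0): S=69.7208, (K−S)⁺=46.4192, hold=46.2155 ⇒ V=46.4192 exercise | (k=7,j=1): S=83.0071, (K−S)⁺=33.1329, hold=32.9292 ⇒ V=33.1329 exercise | (k=7,j=2): S=98.8253, (K−S)⁺=17.3147, hold=17.1110 ⇒ V=17.3147 exercise | (k=7,j=3): S=117.6579, (K−S)⁺=0.0000, hold=4.2444 ⇒ V=4.2444 continue | (k=7,j=4): S=140.0792, (K−S)⁺=0.0000, hold=0.0000 ⇒ V=0.0000 continue | (k=7,j=5): S=166.7733, (K−S)⁺=0.0000, hold=0.0000 ⇒ V=0.0000 continue | (k=7,j=6): S=198.5543, (K−S)⁺=0.0000, hold=0.0000 ⇒ V=0.0000 continue | (k=7,j=7): S=236.3917, (K−S)⁺=0.0000, hold=0.0000 ⇒ V=0.0000 continue  boundary S*=98.8253
step 6: (k=6,j=0): S=76.0745, (K−S)⁺=40.0655, hold=39.8619 ⇒ V=40.0655 exercise | (k=6,j=1): S=90.5715, (K−S)⁺=25.5685, hold=25.3648 ⇒ V=25.5685 exercise | (k=6,j=2): S=107.8312, (K−S)⁺=8.3088, hold=10.9137 ⇒ V=10.9137 continue | (k=6,j=3): S=128.3800, (K−S)⁺=0.0000, hold=2.1682 ⇒ V=2.1682 continue | (k=6,j=4): S=152.8446, (K−S)⁺=0.0000, hold=0.0000 ⇒ V=0.0000 continue | (k=6,j=5): S=181.9713, (K−S)⁺=0.0000, hold=0.0000 ⇒ V=0.0000 continue | (k=6,j=6): S=216.6485, (K−S)⁺=0.0000, hold=0.0000 ⇒ V=0.0000 continue  boundary S*=90.5715
step 5: (k=5,j=0): S=83.0071, (K−S)⁺=33.1329, hold=32.9292 ⇒ V=33.1329 exercise | (k=5,j=1): S=98.8253, (K−S)⁺=17.3147, hold=18.3807 ⇒ V=18.3807 continue | (k=5,j=2): S=117.6579, (K−S)⁺=0.0000, hold=6.6319 ⇒ V=6.6319 continue | (k=5,j=3): S=140.0792, (K−S)⁺=0.0000, hold=1.1076 ⇒ V=1.1076 continue | (k=5,j=4): S=166.7733, (K−S)⁺=0.0000, hold=0.0000 ⇒ V=0.0000 continue | (k=5,j=5): S=198.5543, (K−S)⁺=0.0000, hold=0.0000 ⇒ V=0.0000 continue  boundary S*=83.0071
step 4: (k=4,j=0): S=90.5715, (K−S)⁺=25.5685, hold=25.8844 ⇒ V=25.8844 continue | (k=4,j=1): S=107.8312, (K−S)⁺=8.3088, hold=12.6220 ⇒ V=12.6220 continue | (k=4,j=2): S=128.3800, (K−S)⁺=0.0000, hold=3.9277 ⇒ V=3.9277 continue | (k=4,j=3): S=152.8446, (K−S)⁺=0.0000, hold=0.5658 ⇒ V=0.5658 continue | (k=4,j=4): S=181.9713, (K−S)⁺=0.0000, hold=0.0000 ⇒ V=0.0000 continue  boundary S*=-
step 3: (k=3,j=0): S=98.8253, (K−S)⁺=17.3147, hold=19.3748 ⇒ V=19.3748 continue | (k=3,j=1): S=117.6579, (K−S)⁺=0.0000, hold=8.3621 ⇒ V=8.3621 continue | (k=3,j=2): S=140.0792, (K−S)⁺=0.0000, hold=2.2822 ⇒ V=2.2822 continue | (k=3,j=3): S=166.7733, (K−S)⁺=0.0000, hold=0.2890 ⇒ V=0.2890 continue  boundary S*=-
step 2: (k=2,j=0): S=107.8312, (K−S)⁺=8.3088, hold=13.9731 ⇒ V=13.9731 continue | (k=2,j=1): S=128.3800, (K−S)⁺=0.0000, hold=5.3840 ⇒ V=5.3840 continue | (k=2,j=2): S=152.8446, (K−S)⁺=0.0000, hold=1.3067 ⇒ V=1.3067 continue  boundary S*=-
step 1: (k=1,j=0): S=117.6579, (K−S)⁺=0.0000, hold=9.7622 ⇒ V=9.7622 continue | (k=1,j=1): S=140.0792, (K−S)⁺=0.0000, hold=3.3872 ⇒ V=3.3872 continue  boundary S*=-
step 0: (k=0,j=0): S=128.3800, (K−S)⁺=0.0000, hold=6.6378 ⇒ V=6.6378 continue  boundary S*=-

price = 6.6378
boundary = - - - - - 83.0071 90.5715 98.8253
tree:
6.6378
9.7622 3.3872
13.9731 5.3840 1.3067
19.3748 8.3621 2.2822 0.2890
25.8844 12.6220 3.9277 0.5658 0.0000
33.1329 18.3807 6.6319 1.1076 0.0000 0.0000
40.0655 25.5685 10.9137 2.1682 0.0000 0.0000 0.0000
46.4192 33.1329 17.3147 4.2444 0.0000 0.0000 0.0000 0.0000
52.2422 40.0655 25.5685 8.3088 0.0000 0.0000 0.0000 0.0000 0.0000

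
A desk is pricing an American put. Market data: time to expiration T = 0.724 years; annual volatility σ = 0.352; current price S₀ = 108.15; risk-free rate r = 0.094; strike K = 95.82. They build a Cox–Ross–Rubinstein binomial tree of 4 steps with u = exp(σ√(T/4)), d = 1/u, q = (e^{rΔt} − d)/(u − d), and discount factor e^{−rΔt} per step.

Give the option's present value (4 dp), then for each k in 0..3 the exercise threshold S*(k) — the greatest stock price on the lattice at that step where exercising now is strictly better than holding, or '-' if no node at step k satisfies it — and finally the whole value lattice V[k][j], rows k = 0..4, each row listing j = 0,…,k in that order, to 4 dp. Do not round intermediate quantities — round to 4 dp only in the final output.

price = 5.3499
boundary = - - - 69.0101
tree:
5.3499
9.5458 1.6488
16.4377 3.4919 0.0000
26.8099 7.3951 0.0000 0.0000
36.4079 15.6613 0.0000 0.0000 0.0000

Δt=0.18100  u=1.16155  d=0.86092  q=0.51971  discount=0.98313
step 4 (expiry): payoffs max(K−S,0) = 36.4079 15.6613 0.0000 0.0000 0.0000
step 3: (k=3,j=0): S=69.0101, (K−S)⁺=26.8099, hold=25.1934 ⇒ V=26.8099 exercise | (k=3,j=1): S=93.1084, (K−S)⁺=2.7116, hold=7.3951 ⇒ V=7.3951 continue | (k=3,j=2): S=125.6216, (K−S)⁺=0.0000, hold=0.0000 ⇒ V=0.0000 continue | (k=3,j=3): S=169.4885, (K−S)⁺=0.0000, hold=0.0000 ⇒ V=0.0000 continue  boundary S*=69.0101
step 2: (k=2,j=0): S=80.1587, (K−S)⁺=15.6613, hold=16.4377 ⇒ V=16.4377 continue | (k=2,j=1): S=108.1500, (K−S)⁺=0.0000, hold=3.4919 ⇒ V=3.4919 continue | (k=2,j=2): S=145.9158, (K−S)⁺=0.0000, hold=0.0000 ⇒ V=0.0000 continue  boundary S*=-
step 1: (k=1,j=0): S=93.1084, (K−S)⁺=2.7116, hold=9.5458 ⇒ V=9.5458 continue | (k=1,j=1): S=125.6216, (K−S)⁺=0.0000, hold=1.6488 ⇒ V=1.6488 continue  boundary S*=-
step 0: (k=0,j=0): S=108.1500, (K−S)⁺=0.0000, hold=5.3499 ⇒ V=5.3499 continue  boundary S*=-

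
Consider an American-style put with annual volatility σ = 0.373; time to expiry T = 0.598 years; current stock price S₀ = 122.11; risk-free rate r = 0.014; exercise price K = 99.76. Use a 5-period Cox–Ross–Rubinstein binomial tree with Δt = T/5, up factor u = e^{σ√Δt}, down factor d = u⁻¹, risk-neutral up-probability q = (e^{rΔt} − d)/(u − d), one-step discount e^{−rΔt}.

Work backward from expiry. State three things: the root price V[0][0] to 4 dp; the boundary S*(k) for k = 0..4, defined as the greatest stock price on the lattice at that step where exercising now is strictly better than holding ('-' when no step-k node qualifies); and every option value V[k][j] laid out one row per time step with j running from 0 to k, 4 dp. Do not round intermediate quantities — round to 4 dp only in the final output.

price = 4.4584
boundary = - - - - 72.8892
tree:
4.4584
7.3422 1.2775
11.7934 2.4340 0.0000
18.2867 4.6375 0.0000 0.0000
26.8708 8.8358 0.0000 0.0000 0.0000
35.6920 16.8351 0.0000 0.0000 0.0000 0.0000

params: Δt=0.11960 u=1.13768 d=0.87898 q=0.47427 e^(-rΔt)=0.99833
t_5 payoffs: 35.6920 16.8351 0.0000 0.0000 0.0000 0.0000
t_4: node(4,0) S=72.8892 payoff=26.8708 vs cont=26.7039 → 26.8708 [stop]  node(4,1) S=94.3425 payoff=5.4175 vs cont=8.8358 → 8.8358 [wait]  node(4,2) S=122.1100 payoff=0.0000 vs cont=0.0000 → 0.0000 [wait]  node(4,3) S=158.0503 payoff=0.0000 vs cont=0.0000 → 0.0000 [wait]  node(4,4) S=204.5688 payoff=0.0000 vs cont=0.0000 → 0.0000 [wait]  ⇒ S*(4)=72.8892
t_3: node(3,0) S=82.9249 payoff=16.8351 vs cont=18.2867 → 18.2867 [wait]  node(3,1) S=107.3320 payoff=0.0000 vs cont=4.6375 → 4.6375 [wait]  node(3,2) S=138.9227 payoff=0.0000 vs cont=0.0000 → 0.0000 [wait]  node(3,3) S=179.8114 payoff=0.0000 vs cont=0.0000 → 0.0000 [wait]  ⇒ S*(3)=-
t_2: node(2,0) S=94.3425 payoff=5.4175 vs cont=11.7934 → 11.7934 [wait]  node(2,1) S=122.1100 payoff=0.0000 vs cont=2.4340 → 2.4340 [wait]  node(2,2) S=158.0503 payoff=0.0000 vs cont=0.0000 → 0.0000 [wait]  ⇒ S*(2)=-
t_1: node(1,0) S=107.3320 payoff=0.0000 vs cont=7.3422 → 7.3422 [wait]  node(1,1) S=138.9227 payoff=0.0000 vs cont=1.2775 → 1.2775 [wait]  ⇒ S*(1)=-
t_0: node(0,0) S=122.1100 payoff=0.0000 vs cont=4.4584 → 4.4584 [wait]  ⇒ S*(0)=-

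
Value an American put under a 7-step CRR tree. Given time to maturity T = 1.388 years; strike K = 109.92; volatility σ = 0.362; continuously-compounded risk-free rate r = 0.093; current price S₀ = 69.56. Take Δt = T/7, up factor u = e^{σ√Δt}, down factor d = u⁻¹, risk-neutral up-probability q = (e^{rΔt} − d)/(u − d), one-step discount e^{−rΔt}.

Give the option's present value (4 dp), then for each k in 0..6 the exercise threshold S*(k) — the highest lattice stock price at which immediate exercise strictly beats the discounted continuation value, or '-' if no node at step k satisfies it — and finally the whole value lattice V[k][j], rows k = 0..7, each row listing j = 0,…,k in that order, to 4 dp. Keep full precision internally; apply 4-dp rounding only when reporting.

params: Δt=0.19829 u=1.17492 d=0.85113 q=0.51727 e^(-rΔt)=0.98173
t_7 payoffs: 87.4132 78.8510 67.0316 50.7157 28.1929 0.0000 0.0000 0.0000
t_6: node(6,0) S=26.4436 payoff=83.4764 vs cont=81.4680 → 83.4764 [stop]  node(6,1) S=36.5034 payoff=73.4166 vs cont=71.4082 → 73.4166 [stop]  node(6,2) S=50.3902 payoff=59.5298 vs cont=57.5213 → 59.5298 [stop]  node(6,3) S=69.5600 payoff=40.3600 vs cont=38.3516 → 40.3600 [stop]  node(6,4) S=96.0224 payoff=13.8976 vs cont=13.3609 → 13.8976 [stop]  node(6,5) S=132.5518 payoff=0.0000 vs cont=0.0000 → 0.0000 [wait]  node(6,6) S=182.9780 payoff=0.0000 vs cont=0.0000 → 0.0000 [wait]  ⇒ S*(6)=96.0224
t_5: node(5,0) S=31.0690 payoff=78.8510 vs cont=76.8426 → 78.8510 [stop]  node(5,1) S=42.8884 payoff=67.0316 vs cont=65.0232 → 67.0316 [stop]  node(5,2) S=59.2043 payoff=50.7157 vs cont=48.7073 → 50.7157 [stop]  node(5,3) S=81.7271 payoff=28.1929 vs cont=26.1845 → 28.1929 [stop]  node(5,4) S=112.8182 payoff=0.0000 vs cont=6.5862 → 6.5862 [wait]  node(5,5) S=155.7372 payoff=0.0000 vs cont=0.0000 → 0.0000 [wait]  ⇒ S*(5)=81.7271
t_4: node(4,0) S=36.5034 payoff=73.4166 vs cont=71.4082 → 73.4166 [stop]  node(4,1) S=50.3902 payoff=59.5298 vs cont=57.5213 → 59.5298 [stop]  node(4,2) S=69.5600 payoff=40.3600 vs cont=38.3516 → 40.3600 [stop]  node(4,3) S=96.0224 payoff=13.8976 vs cont=16.7055 → 16.7055 [wait]  node(4,4) S=132.5518 payoff=0.0000 vs cont=3.1213 → 3.1213 [wait]  ⇒ S*(4)=69.5600
t_3: node(3,0) S=42.8884 payoff=67.0316 vs cont=65.0232 → 67.0316 [stop]  node(3,1) S=59.2043 payoff=50.7157 vs cont=48.7073 → 50.7157 [stop]  node(3,2) S=81.7271 payoff=28.1929 vs cont=27.6104 → 28.1929 [stop]  node(3,3) S=112.8182 payoff=0.0000 vs cont=9.5020 → 9.5020 [wait]  ⇒ S*(3)=81.7271
t_2: node(2,0) S=50.3902 payoff=59.5298 vs cont=57.5213 → 59.5298 [stop]  node(2,1) S=69.5600 payoff=40.3600 vs cont=38.3516 → 40.3600 [stop]  node(2,2) S=96.0224 payoff=13.8976 vs cont=18.1862 → 18.1862 [wait]  ⇒ S*(2)=69.5600
t_1: node(1,0) S=59.2043 payoff=50.7157 vs cont=48.7073 → 50.7157 [stop]  node(1,1) S=81.7271 payoff=28.1929 vs cont=28.3623 → 28.3623 [wait]  ⇒ S*(1)=59.2043
t_0: node(0,0) S=69.5600 payoff=40.3600 vs cont=38.4376 → 40.3600 [stop]  ⇒ S*(0)=69.5600

price = 40.3600
boundary = 69.5600 59.2043 69.5600 81.7271 69.5600 81.7271 96.0224
tree:
40.3600
50.7157 28.3623
59.5298 40.3600 18.1862
67.0316 50.7157 28.1929 9.5020
73.4166 59.5298 40.3600 16.7055 3.1213
78.8510 67.0316 50.7157 28.1929 6.5862 0.0000
83.4764 73.4166 59.5298 40.3600 13.8976 0.0000 0.0000
87.4132 78.8510 67.0316 50.7157 28.1929 0.0000 0.0000 0.0000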